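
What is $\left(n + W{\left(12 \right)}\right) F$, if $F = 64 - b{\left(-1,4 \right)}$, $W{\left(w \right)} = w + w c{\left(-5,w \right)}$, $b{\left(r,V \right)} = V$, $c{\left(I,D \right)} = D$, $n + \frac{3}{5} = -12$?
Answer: $8604$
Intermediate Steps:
$n = - \frac{63}{5}$ ($n = - \frac{3}{5} - 12 = - \frac{63}{5} \approx -12.6$)
$W{\left(w \right)} = w + w^{2}$ ($W{\left(w \right)} = w + w w = w + w^{2}$)
$F = 60$ ($F = 64 - 4 = 60$)
$\left(n + W{\left(12 \right)}\right) F = \left(- \frac{63}{5} + 12 \left(1 + 12\right)\right) 60 = \left(- \frac{63}{5} + 12 \cdot 13\right) 60 = \left(- \frac{63}{5} + 156\right) 60 = \frac{717}{5} \cdot 60 = 8604$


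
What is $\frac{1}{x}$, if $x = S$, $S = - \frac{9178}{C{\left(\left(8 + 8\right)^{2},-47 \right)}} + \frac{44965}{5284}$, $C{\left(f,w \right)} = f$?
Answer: $- \frac{169088}{4623189} \approx -0.036574$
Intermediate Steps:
$S = - \frac{4623189}{169088}$ ($S = - \frac{9178}{\left(8 + 8\right)^{2}} + \frac{44965}{5284} = - \frac{9178}{16^{2}} + 44965 \cdot \frac{1}{5284} = - \frac{9178}{256} + \frac{44965}{5284} = \left(-9178\right) \frac{1}{256} + \frac{44965}{5284} = - \frac{4589}{128} + \frac{44965}{5284} = - \frac{4623189}{169088} \approx -27.342$)
$x = - \frac{4623189}{169088} \approx -27.342$
$\frac{1}{x} = \frac{1}{- \frac{4623189}{169088}} = - \frac{169088}{4623189}$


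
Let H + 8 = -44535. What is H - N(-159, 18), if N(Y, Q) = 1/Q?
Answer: -801775/18 ≈ -44543.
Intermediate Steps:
H = -44543 (H = -8 - 44535 = -44543)
H - N(-159, 18) = -44543 - 1/18 = -801775/18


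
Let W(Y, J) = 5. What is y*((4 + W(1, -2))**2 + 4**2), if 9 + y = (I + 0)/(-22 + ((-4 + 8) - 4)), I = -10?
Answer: -9118/11 ≈ -828.91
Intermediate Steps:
y = -94/11 (y = -9 + (-10 + 0)/(-22 + ((-4 + 8) - 4)) = -9 - 10/(-22 + (4 - 4)) = -9 - 10/(-22 + 0) = -9 - 10/(-22) = -9 - 10*(-1/22) = -9 + 5/11 = -94/11 ≈ -8.5455)
y*((4 + W(1, -2))**2 + 4**2) = -94*((4 + 5)**2 + 4**2)/11 = -94*(9**2 + 16)/11 = -94*(81 + 16)/11 = -94/11*97 = -9118/11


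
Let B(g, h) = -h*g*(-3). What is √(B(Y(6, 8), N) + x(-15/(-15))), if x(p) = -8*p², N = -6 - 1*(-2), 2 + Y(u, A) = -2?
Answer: 2*√10 ≈ 6.3246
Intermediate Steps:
Y(u, A) = -4 (Y(u, A) = -2 - 2 = -4)
N = -4 (N = -6 + 2 = -4)
B(g, h) = 3*g*h (B(g, h) = -g*h*(-3) = -(-3)*g*h = 3*g*h)
√(B(Y(6, 8), N) + x(-15/(-15))) = √(3*(-4)*(-4) - 8*1²) = √(48 - 8*(-15*(-1/15))²) = √(48 - 8*1²) = √(48 - 8*1) = √(48 - 8) = √40 = 2*√10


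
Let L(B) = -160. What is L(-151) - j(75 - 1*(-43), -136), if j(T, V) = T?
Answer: -278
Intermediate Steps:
L(-151) - j(75 - 1*(-43), -136) = -160 - (75 - 1*(-43)) = -160 - (75 + 43) = -160 - 1*118 = -160 - 118 = -278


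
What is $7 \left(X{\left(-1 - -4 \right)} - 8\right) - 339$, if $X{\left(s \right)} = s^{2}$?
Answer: $-332$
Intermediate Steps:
$7 \left(X{\left(-1 - -4 \right)} - 8\right) - 339 = 7 \left(\left(-1 - -4\right)^{2} - 8\right) - 339 = 7 \left(\left(-1 + 4\right)^{2} - 8\right) - 339 = 7 \left(3^{2} - 8\right) - 339 = 7 \left(9 - 8\right) - 339 = 7 \cdot 1 - 339 = 7 - 339 = -332$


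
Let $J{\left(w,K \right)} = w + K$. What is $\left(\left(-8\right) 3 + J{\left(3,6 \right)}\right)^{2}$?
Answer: $225$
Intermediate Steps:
$J{\left(w,K \right)} = K + w$
$\left(\left(-8\right) 3 + J{\left(3,6 \right)}\right)^{2} = \left(\left(-8\right) 3 + \left(6 + 3\right)\right)^{2} = \left(-24 + 9\right)^{2} = \left(-15\right)^{2} = 225$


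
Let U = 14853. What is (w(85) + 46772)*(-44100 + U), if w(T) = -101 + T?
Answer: -1367472732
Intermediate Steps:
(w(85) + 46772)*(-44100 + U) = ((-101 + 85) + 46772)*(-44100 + 14853) = (-16 + 46772)*(-29247) = 46756*(-29247) = -1367472732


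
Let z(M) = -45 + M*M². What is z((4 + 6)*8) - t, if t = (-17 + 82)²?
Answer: 507730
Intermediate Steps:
z(M) = -45 + M³
t = 4225 (t = 65² = 4225)
z((4 + 6)*8) - t = (-45 + ((4 + 6)*8)³) - 1*4225 = (-45 + (10*8)³) - 4225 = (-45 + 80³) - 4225 = (-45 + 512000) - 4225 = 511955 - 4225 = 507730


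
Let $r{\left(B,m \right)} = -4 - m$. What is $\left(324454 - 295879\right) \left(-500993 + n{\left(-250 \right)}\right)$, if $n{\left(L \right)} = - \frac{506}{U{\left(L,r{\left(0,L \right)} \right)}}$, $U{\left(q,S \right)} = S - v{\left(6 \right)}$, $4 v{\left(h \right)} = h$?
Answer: $- \frac{2333497260225}{163} \approx -1.4316 \cdot 10^{10}$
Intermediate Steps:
$v{\left(h \right)} = \frac{h}{4}$
$U{\left(q,S \right)} = - \frac{3}{2} + S$ ($U{\left(q,S \right)} = S - \frac{1}{4} \cdot 6 = S - \frac{3}{2} = - \frac{3}{2} + S$)
$n{\left(L \right)} = - \frac{506}{- \frac{11}{2} - L}$ ($n{\left(L \right)} = - \frac{506}{- \frac{3}{2} - \left(4 + L\right)} = - \frac{506}{- \frac{11}{2} - L}$)
$\left(324454 - 295879\right) \left(-500993 + n{\left(-250 \right)}\right) = \left(324454 - 295879\right) \left(-500993 + \frac{1012}{11 + 2 \left(-250\right)}\right) = 28575 \left(-500993 + \frac{1012}{11 - 500}\right) = 28575 \left(-500993 + \frac{1012}{-489}\right) = 28575 \left(-500993 + 1012 \left(- \frac{1}{489}\right)\right) = 28575 \left(-500993 - \frac{1012}{489}\right) = 28575 \left(- \frac{244986589}{489}\right) = - \frac{2333497260225}{163}$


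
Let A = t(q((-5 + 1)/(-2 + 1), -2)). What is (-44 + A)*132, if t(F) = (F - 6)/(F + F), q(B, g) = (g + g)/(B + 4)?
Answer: -4950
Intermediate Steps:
q(B, g) = 2*g/(4 + B) (q(B, g) = (2*g)/(4 + B) = 2*g/(4 + B))
t(F) = (-6 + F)/(2*F) (t(F) = (-6 + F)/((2*F)) = (-6 + F)*(1/(2*F)) = (-6 + F)/(2*F))
A = 13/2 (A = (-6 + 2*(-2)/(4 + (-5 + 1)/(-2 + 1)))/(2*((2*(-2)/(4 + (-5 + 1)/(-2 + 1))))) = (-6 + 2*(-2)/(4 - 4/(-1)))/(2*((2*(-2)/(4 - 4/(-1))))) = (-6 + 2*(-2)/(4 - 4*(-1)))/(2*((2*(-2)/(4 - 4*(-1))))) = (-6 + 2*(-2)/(4 + 4))/(2*((2*(-2)/(4 + 4)))) = (-6 + 2*(-2)/8)/(2*((2*(-2)/8))) = (-6 + 2*(-2)*(1/8))/(2*((2*(-2)*(1/8)))) = (-6 - 1/2)/(2*(-1/2)) = (1/2)*(-2)*(-13/2) = 13/2 ≈ 6.5000)
(-44 + A)*132 = (-44 + 13/2)*132 = -75/2*132 = -4950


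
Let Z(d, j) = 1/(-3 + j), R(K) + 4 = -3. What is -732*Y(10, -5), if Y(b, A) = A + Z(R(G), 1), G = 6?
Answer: 4026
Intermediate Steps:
R(K) = -7 (R(K) = -4 - 3 = -7)
Y(b, A) = -½ + A (Y(b, A) = A + 1/(-3 + 1) = A + 1/(-2) = A - ½ = -½ + A)
-732*Y(10, -5) = -732*(-½ - 5) = -732*(-11/2) = 4026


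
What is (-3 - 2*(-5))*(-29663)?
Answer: -207641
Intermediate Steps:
(-3 - 2*(-5))*(-29663) = (-3 + 10)*(-29663) = 7*(-29663) = -207641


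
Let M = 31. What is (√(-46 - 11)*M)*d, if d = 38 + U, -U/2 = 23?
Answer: -248*I*√57 ≈ -1872.4*I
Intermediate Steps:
U = -46 (U = -2*23 = -46)
d = -8 (d = 38 - 46 = -8)
(√(-46 - 11)*M)*d = (√(-46 - 11)*31)*(-8) = (√(-57)*31)*(-8) = ((I*√57)*31)*(-8) = (31*I*√57)*(-8) = -248*I*√57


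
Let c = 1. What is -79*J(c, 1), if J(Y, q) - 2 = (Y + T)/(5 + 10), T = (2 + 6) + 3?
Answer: -1106/5 ≈ -221.20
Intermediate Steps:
T = 11 (T = 8 + 3 = 11)
J(Y, q) = 41/15 + Y/15 (J(Y, q) = 2 + (Y + 11)/(5 + 10) = 2 + (11 + Y)/15 = 2 + (11 + Y)*(1/15) = 2 + (11/15 + Y/15) = 41/15 + Y/15)
-79*J(c, 1) = -79*(41/15 + (1/15)*1) = -79*(41/15 + 1/15) = -79*14/5 = -1106/5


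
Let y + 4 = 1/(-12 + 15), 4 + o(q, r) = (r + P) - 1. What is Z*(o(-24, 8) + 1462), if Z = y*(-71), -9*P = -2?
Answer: 10299047/27 ≈ 3.8145e+5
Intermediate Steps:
P = 2/9 (P = -1/9*(-2) = 2/9 ≈ 0.22222)
o(q, r) = -43/9 + r (o(q, r) = -4 + ((r + 2/9) - 1) = -4 + ((2/9 + r) - 1) = -4 + (-7/9 + r) = -43/9 + r)
y = -11/3 (y = -4 + 1/(-12 + 15) = -4 + 1/3 = -11/3 ≈ -3.6667)
Z = 781/3 (Z = -11/3*(-71) = 781/3 ≈ 260.33)
Z*(o(-24, 8) + 1462) = 781*((-43/9 + 8) + 1462)/3 = 781*(29/9 + 1462)/3 = (781/3)*(13187/9) = 10299047/27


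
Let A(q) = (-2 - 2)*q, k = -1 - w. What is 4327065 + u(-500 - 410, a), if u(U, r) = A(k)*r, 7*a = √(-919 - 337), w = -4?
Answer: 4327065 - 24*I*√314/7 ≈ 4.3271e+6 - 60.754*I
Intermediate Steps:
a = 2*I*√314/7 (a = √(-919 - 337)/7 = √(-1256)/7 = (2*I*√314)/7 = 2*I*√314/7 ≈ 5.0629*I)
k = 3 (k = -1 - 1*(-4) = -1 + 4 = 3)
A(q) = -4*q
u(U, r) = -12*r (u(U, r) = (-4*3)*r = -12*r)
4327065 + u(-500 - 410, a) = 4327065 - 24*I*√314/7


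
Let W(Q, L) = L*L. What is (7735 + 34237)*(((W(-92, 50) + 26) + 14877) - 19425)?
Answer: -84867384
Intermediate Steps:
W(Q, L) = L**2
(7735 + 34237)*(((W(-92, 50) + 26) + 14877) - 19425) = (7735 + 34237)*(((50**2 + 26) + 14877) - 19425) = 41972*(((2500 + 26) + 14877) - 19425) = 41972*((2526 + 14877) - 19425) = 41972*(17403 - 19425) = 41972*(-2022) = -84867384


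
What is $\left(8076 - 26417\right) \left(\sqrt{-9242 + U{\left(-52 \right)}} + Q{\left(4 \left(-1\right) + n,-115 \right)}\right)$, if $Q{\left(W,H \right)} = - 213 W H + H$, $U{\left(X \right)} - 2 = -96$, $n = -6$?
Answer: $4494737165 - 36682 i \sqrt{2334} \approx 4.4947 \cdot 10^{9} - 1.7722 \cdot 10^{6} i$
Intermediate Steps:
$U{\left(X \right)} = -94$ ($U{\left(X \right)} = 2 - 96 = -94$)
$Q{\left(W,H \right)} = H - 213 H W$ ($Q{\left(W,H \right)} = - 213 H W + H = H - 213 H W$)
$\left(8076 - 26417\right) \left(\sqrt{-9242 + U{\left(-52 \right)}} + Q{\left(4 \left(-1\right) + n,-115 \right)}\right) = \left(8076 - 26417\right) \left(\sqrt{-9242 - 94} - 115 \left(1 - 213 \left(4 \left(-1\right) - 6\right)\right)\right) = - 18341 \left(\sqrt{-9336} - 115 \left(1 - 213 \left(-4 - 6\right)\right)\right) = - 18341 \left(2 i \sqrt{2334} - 115 \left(1 - -2130\right)\right) = - 18341 \left(2 i \sqrt{2334} - 115 \left(1 + 2130\right)\right) = - 18341 \left(2 i \sqrt{2334} - 245065\right) = - 18341 \left(-245065 + 2 i \sqrt{2334}\right) = 4494737165 - 36682 i \sqrt{2334}$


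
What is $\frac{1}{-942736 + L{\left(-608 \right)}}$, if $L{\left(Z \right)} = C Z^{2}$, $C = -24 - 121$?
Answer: $- \frac{1}{54544016} \approx -1.8334 \cdot 10^{-8}$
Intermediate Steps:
$C = -145$
$L{\left(Z \right)} = - 145 Z^{2}$
$\frac{1}{-942736 + L{\left(-608 \right)}} = \frac{1}{-942736 - 145 \left(-608\right)^{2}} = \frac{1}{-942736 - 53601280} = \frac{1}{-54544016} = - \frac{1}{54544016}$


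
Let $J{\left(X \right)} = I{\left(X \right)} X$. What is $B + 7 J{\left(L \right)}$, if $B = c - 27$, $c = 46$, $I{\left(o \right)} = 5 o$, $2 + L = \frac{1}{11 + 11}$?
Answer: $\frac{73911}{484} \approx 152.71$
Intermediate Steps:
$L = - \frac{43}{22}$ ($L = -2 + \frac{1}{11 + 11} = -2 + \frac{1}{22} = - \frac{43}{22} \approx -1.9545$)
$J{\left(X \right)} = 5 X^{2}$ ($J{\left(X \right)} = 5 X X = 5 X^{2}$)
$B = 19$ ($B = 46 - 27 = 19$)
$B + 7 J{\left(L \right)} = 19 + 7 \cdot 5 \left(- \frac{43}{22}\right)^{2} = 19 + 7 \cdot 5 \cdot \frac{1849}{484} = 19 + 7 \cdot \frac{9245}{484} = 19 + \frac{64715}{484} = \frac{73911}{484}$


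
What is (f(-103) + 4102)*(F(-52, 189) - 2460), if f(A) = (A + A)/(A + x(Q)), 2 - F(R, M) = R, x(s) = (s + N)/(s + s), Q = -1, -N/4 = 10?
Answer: -543148084/55 ≈ -9.8754e+6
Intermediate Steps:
N = -40 (N = -4*10 = -40)
x(s) = (-40 + s)/(2*s) (x(s) = (s - 40)/(s + s) = (-40 + s)/((2*s)) = (-40 + s)*(1/(2*s)) = (-40 + s)/(2*s))
F(R, M) = 2 - R
f(A) = 2*A/(41/2 + A) (f(A) = (A + A)/(A + (½)*(-40 - 1)/(-1)) = (2*A)/(A + (½)*(-1)*(-41)) = (2*A)/(A + 41/2) = (2*A)/(41/2 + A) = 2*A/(41/2 + A))
(f(-103) + 4102)*(F(-52, 189) - 2460) = (4*(-103)/(41 + 2*(-103)) + 4102)*((2 - 1*(-52)) - 2460) = (4*(-103)/(41 - 206) + 4102)*((2 + 52) - 2460) = (4*(-103)/(-165) + 4102)*(54 - 2460) = (4*(-103)*(-1/165) + 4102)*(-2406) = (412/165 + 4102)*(-2406) = (677242/165)*(-2406) = -543148084/55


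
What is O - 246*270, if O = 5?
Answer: -66415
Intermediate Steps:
O - 246*270 = 5 - 246*270 = 5 - 66420 = -66415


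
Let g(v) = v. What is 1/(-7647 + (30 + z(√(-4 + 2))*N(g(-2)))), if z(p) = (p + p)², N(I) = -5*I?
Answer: -1/7697 ≈ -0.00012992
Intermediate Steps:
z(p) = 4*p² (z(p) = (2*p)² = 4*p²)
1/(-7647 + (30 + z(√(-4 + 2))*N(g(-2)))) = 1/(-7647 + (30 + (4*(√(-4 + 2))²)*(-5*(-2)))) = 1/(-7647 + (30 + (4*(√(-2))²)*10)) = 1/(-7647 + (30 + (4*(I*√2)²)*10)) = 1/(-7647 + (30 + (4*(-2))*10)) = 1/(-7647 + (30 - 8*10)) = 1/(-7647 + (30 - 80)) = 1/(-7647 - 50) = 1/(-7697) = -1/7697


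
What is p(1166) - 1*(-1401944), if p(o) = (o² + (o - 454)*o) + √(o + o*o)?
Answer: 3591692 + √1360722 ≈ 3.5929e+6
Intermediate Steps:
p(o) = o² + √(o + o²) + o*(-454 + o) (p(o) = (o² + (-454 + o)*o) + √(o + o²) = (o² + o*(-454 + o)) + √(o + o²) = o² + √(o + o²) + o*(-454 + o))
p(1166) - 1*(-1401944) = (√(1166*(1 + 1166)) - 454*1166 + 2*1166²) - 1*(-1401944) = (√(1166*1167) - 529364 + 2*1359556) + 1401944 = (√1360722 - 529364 + 2719112) + 1401944 = (2189748 + √1360722) + 1401944 = 3591692 + √1360722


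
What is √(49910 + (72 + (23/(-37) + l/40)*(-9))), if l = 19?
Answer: √27370865810/740 ≈ 223.57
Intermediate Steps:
√(49910 + (72 + (23/(-37) + l/40)*(-9))) = √(49910 + (72 + (23/(-37) + 19/40)*(-9))) = √(49910 + (72 + (23*(-1/37) + 19*(1/40))*(-9))) = √(49910 + (72 + (-23/37 + 19/40)*(-9))) = √(49910 + (72 - 217/1480*(-9))) = √(49910 + (72 + 1953/1480)) = √(49910 + 108513/1480) = √(73975313/1480) = √27370865810/740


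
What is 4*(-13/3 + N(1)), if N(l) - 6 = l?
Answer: 32/3 ≈ 10.667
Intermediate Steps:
N(l) = 6 + l
4*(-13/3 + N(1)) = 4*(-13/3 + (6 + 1)) = 4*(-13*⅓ + 7) = 4*(-13/3 + 7) = 4*(8/3) = 32/3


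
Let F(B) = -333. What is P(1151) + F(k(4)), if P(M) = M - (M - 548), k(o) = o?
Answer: 215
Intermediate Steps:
P(M) = 548 (P(M) = M - (-548 + M) = M + (548 - M) = 548)
P(1151) + F(k(4)) = 548 - 333 = 215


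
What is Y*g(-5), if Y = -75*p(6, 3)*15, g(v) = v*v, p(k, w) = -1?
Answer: 28125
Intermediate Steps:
g(v) = v²
Y = 1125 (Y = -75*(-1)*15 = -15*(-5)*15 = 75*15 = 1125)
Y*g(-5) = 1125*(-5)² = 1125*25 = 28125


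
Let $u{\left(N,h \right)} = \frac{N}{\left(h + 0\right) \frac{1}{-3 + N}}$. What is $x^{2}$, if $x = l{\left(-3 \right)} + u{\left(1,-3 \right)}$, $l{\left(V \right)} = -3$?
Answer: $\frac{49}{9} \approx 5.4444$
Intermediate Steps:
$u{\left(N,h \right)} = \frac{N \left(-3 + N\right)}{h}$ ($u{\left(N,h \right)} = \frac{N}{h \frac{1}{-3 + N}} = N \frac{-3 + N}{h} = \frac{N \left(-3 + N\right)}{h}$)
$x = - \frac{7}{3}$ ($x = -3 + 1 \frac{1}{-3} \left(-3 + 1\right) = -3 + 1 \left(- \frac{1}{3}\right) \left(-2\right) = -3 + \frac{2}{3} = - \frac{7}{3} \approx -2.3333$)
$x^{2} = \left(- \frac{7}{3}\right)^{2} = \frac{49}{9}$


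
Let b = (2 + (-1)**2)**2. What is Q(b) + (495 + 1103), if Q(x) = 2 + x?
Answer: 1609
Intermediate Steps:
b = 9 (b = (2 + 1)**2 = 3**2 = 9)
Q(b) + (495 + 1103) = (2 + 9) + (495 + 1103) = 11 + 1598 = 1609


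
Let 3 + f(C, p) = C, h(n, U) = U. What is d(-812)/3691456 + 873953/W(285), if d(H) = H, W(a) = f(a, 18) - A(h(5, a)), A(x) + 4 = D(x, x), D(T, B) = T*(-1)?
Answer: 806539645479/526955344 ≈ 1530.6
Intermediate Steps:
D(T, B) = -T
f(C, p) = -3 + C
A(x) = -4 - x
W(a) = 1 + 2*a (W(a) = (-3 + a) - (-4 - a) = (-3 + a) + (4 + a) = 1 + 2*a)
d(-812)/3691456 + 873953/W(285) = -812/3691456 + 873953/(1 + 2*285) = -812*1/3691456 + 873953/(1 + 570) = -203/922864 + 873953/571 = 806539645479/526955344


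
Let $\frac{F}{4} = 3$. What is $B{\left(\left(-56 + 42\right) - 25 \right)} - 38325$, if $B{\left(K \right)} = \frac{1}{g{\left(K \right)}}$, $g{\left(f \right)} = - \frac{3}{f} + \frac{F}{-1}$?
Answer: $- \frac{5940388}{155} \approx -38325.0$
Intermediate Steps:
$F = 12$ ($F = 4 \cdot 3 = 12$)
$g{\left(f \right)} = -12 - \frac{3}{f}$ ($g{\left(f \right)} = - \frac{3}{f} + \frac{12}{-1} = - \frac{3}{f} + 12 \left(-1\right) = - \frac{3}{f} - 12 = -12 - \frac{3}{f}$)
$B{\left(K \right)} = \frac{1}{-12 - \frac{3}{K}}$
$B{\left(\left(-56 + 42\right) - 25 \right)} - 38325 = - \frac{\left(-56 + 42\right) - 25}{3 + 12 \left(\left(-56 + 42\right) - 25\right)} - 38325 = - \frac{-14 - 25}{3 + 12 \left(-14 - 25\right)} - 38325 = \left(-1\right) \left(-39\right) \frac{1}{3 + 12 \left(-39\right)} - 38325 = \left(-1\right) \left(-39\right) \frac{1}{3 - 468} - 38325 = \left(-1\right) \left(-39\right) \frac{1}{-465} - 38325 = \left(-1\right) \left(-39\right) \left(- \frac{1}{465}\right) - 38325 = - \frac{13}{155} - 38325 = - \frac{5940388}{155}$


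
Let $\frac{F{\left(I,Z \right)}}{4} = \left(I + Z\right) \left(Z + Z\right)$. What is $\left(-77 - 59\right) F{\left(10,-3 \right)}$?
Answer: $22848$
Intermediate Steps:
$F{\left(I,Z \right)} = 8 Z \left(I + Z\right)$ ($F{\left(I,Z \right)} = 4 \left(I + Z\right) \left(Z + Z\right) = 4 \left(I + Z\right) 2 Z = 4 \cdot 2 Z \left(I + Z\right) = 8 Z \left(I + Z\right)$)
$\left(-77 - 59\right) F{\left(10,-3 \right)} = \left(-77 - 59\right) 8 \left(-3\right) \left(10 - 3\right) = - 136 \cdot 8 \left(-3\right) 7 = \left(-136\right) \left(-168\right) = 22848$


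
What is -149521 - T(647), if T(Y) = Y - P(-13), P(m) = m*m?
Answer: -149999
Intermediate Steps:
P(m) = m²
T(Y) = -169 + Y (T(Y) = Y - 1*(-13)² = Y - 1*169 = Y - 169 = -169 + Y)
-149521 - T(647) = -149521 - (-169 + 647) = -149521 - 1*478 = -149521 - 478 = -149999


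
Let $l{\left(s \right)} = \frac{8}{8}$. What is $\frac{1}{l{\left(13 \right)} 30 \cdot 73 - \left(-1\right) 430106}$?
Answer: $\frac{1}{432296} \approx 2.3132 \cdot 10^{-6}$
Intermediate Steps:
$l{\left(s \right)} = 1$ ($l{\left(s \right)} = 8 \cdot \frac{1}{8} = 1$)
$\frac{1}{l{\left(13 \right)} 30 \cdot 73 - \left(-1\right) 430106} = \frac{1}{1 \cdot 30 \cdot 73 - \left(-1\right) 430106} = \frac{1}{30 \cdot 73 - -430106} = \frac{1}{2190 + 430106} = \frac{1}{432296}$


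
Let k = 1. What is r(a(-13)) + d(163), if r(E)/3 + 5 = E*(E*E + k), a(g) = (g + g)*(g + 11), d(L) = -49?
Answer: 421916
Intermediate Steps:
a(g) = 2*g*(11 + g) (a(g) = (2*g)*(11 + g) = 2*g*(11 + g))
r(E) = -15 + 3*E*(1 + E²) (r(E) = -15 + 3*(E*(E*E + 1)) = -15 + 3*(E*(E² + 1)) = -15 + 3*(E*(1 + E²)) = -15 + 3*E*(1 + E²))
r(a(-13)) + d(163) = (-15 + 3*(2*(-13)*(11 - 13)) + 3*(2*(-13)*(11 - 13))³) - 49 = (-15 + 3*(2*(-13)*(-2)) + 3*(2*(-13)*(-2))³) - 49 = (-15 + 3*52 + 3*52³) - 49 = (-15 + 156 + 3*140608) - 49 = (-15 + 156 + 421824) - 49 = 421965 - 49 = 421916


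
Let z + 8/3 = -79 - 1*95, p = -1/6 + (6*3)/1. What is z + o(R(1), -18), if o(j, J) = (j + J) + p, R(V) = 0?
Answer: -1061/6 ≈ -176.83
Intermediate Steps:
p = 107/6 (p = -1*⅙ + 18*1 = -⅙ + 18 = 107/6 ≈ 17.833)
o(j, J) = 107/6 + J + j (o(j, J) = (j + J) + 107/6 = (J + j) + 107/6 = 107/6 + J + j)
z = -530/3 (z = -8/3 + (-79 - 1*95) = -8/3 + (-79 - 95) = -8/3 - 174 = -530/3 ≈ -176.67)
z + o(R(1), -18) = -530/3 + (107/6 - 18 + 0) = -530/3 - ⅙ = -1061/6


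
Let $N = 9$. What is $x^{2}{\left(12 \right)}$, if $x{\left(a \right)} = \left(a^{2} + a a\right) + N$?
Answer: $88209$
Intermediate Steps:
$x{\left(a \right)} = 9 + 2 a^{2}$ ($x{\left(a \right)} = \left(a^{2} + a a\right) + 9 = \left(a^{2} + a^{2}\right) + 9 = 2 a^{2} + 9 = 9 + 2 a^{2}$)
$x^{2}{\left(12 \right)} = \left(9 + 2 \cdot 12^{2}\right)^{2} = \left(9 + 2 \cdot 144\right)^{2} = \left(9 + 288\right)^{2} = 297^{2} = 88209$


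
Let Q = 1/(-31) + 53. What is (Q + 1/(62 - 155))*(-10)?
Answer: -49250/93 ≈ -529.57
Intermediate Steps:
Q = 1642/31 (Q = -1/31 + 53 = 1642/31 ≈ 52.968)
(Q + 1/(62 - 155))*(-10) = (1642/31 + 1/(62 - 155))*(-10) = (1642/31 + 1/(-93))*(-10) = (1642/31 - 1/93)*(-10) = (4925/93)*(-10) = -49250/93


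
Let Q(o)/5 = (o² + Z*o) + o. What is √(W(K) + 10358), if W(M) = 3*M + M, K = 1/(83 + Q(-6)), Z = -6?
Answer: √1766755354/413 ≈ 101.77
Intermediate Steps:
Q(o) = -25*o + 5*o² (Q(o) = 5*((o² - 6*o) + o) = 5*(o² - 5*o) = -25*o + 5*o²)
K = 1/413 (K = 1/(83 + 5*(-6)*(-5 - 6)) = 1/(83 + 5*(-6)*(-11)) = 1/(83 + 330) = 1/413 ≈ 0.0024213)
W(M) = 4*M
√(W(K) + 10358) = √(4*(1/413) + 10358) = √(4/413 + 10358) = √(4277858/413) = √1766755354/413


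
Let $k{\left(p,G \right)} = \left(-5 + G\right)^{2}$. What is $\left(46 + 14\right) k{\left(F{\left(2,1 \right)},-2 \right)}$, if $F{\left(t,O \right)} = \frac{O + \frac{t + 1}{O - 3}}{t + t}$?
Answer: $2940$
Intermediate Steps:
$F{\left(t,O \right)} = \frac{O + \frac{1 + t}{-3 + O}}{2 t}$
$\left(46 + 14\right) k{\left(F{\left(2,1 \right)},-2 \right)} = \left(46 + 14\right) \left(-5 - 2\right)^{2} = 60 \left(-7\right)^{2} = 60 \cdot 49 = 2940$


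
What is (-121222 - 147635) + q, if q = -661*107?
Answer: -339584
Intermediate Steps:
q = -70727
(-121222 - 147635) + q = (-121222 - 147635) - 70727 = -268857 - 70727 = -339584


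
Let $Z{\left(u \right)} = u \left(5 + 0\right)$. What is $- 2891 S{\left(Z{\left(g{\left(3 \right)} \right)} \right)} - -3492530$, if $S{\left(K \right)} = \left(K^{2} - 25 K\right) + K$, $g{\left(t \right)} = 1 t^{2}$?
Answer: $760535$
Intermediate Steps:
$g{\left(t \right)} = t^{2}$
$Z{\left(u \right)} = 5 u$ ($Z{\left(u \right)} = u 5 = 5 u$)
$S{\left(K \right)} = K^{2} - 24 K$
$- 2891 S{\left(Z{\left(g{\left(3 \right)} \right)} \right)} - -3492530 = - 2891 \cdot 5 \cdot 3^{2} \left(-24 + 5 \cdot 3^{2}\right) - -3492530 = - 2891 \cdot 5 \cdot 9 \left(-24 + 5 \cdot 9\right) + 3492530 = - 2891 \cdot 45 \left(-24 + 45\right) + 3492530 = - 2891 \cdot 45 \cdot 21 + 3492530 = \left(-2891\right) 945 + 3492530 = -2731995 + 3492530 = 760535$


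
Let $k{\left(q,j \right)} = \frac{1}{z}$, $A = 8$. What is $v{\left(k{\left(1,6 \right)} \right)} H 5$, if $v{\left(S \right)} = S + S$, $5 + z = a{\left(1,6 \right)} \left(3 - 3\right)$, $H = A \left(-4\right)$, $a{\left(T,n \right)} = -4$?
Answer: $64$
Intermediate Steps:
$H = -32$ ($H = 8 \left(-4\right) = -32$)
$z = -5$ ($z = -5 - 4 \left(3 - 3\right) = -5 - 0 = -5 + 0 = -5$)
$k{\left(q,j \right)} = - \frac{1}{5}$ ($k{\left(q,j \right)} = \frac{1}{-5} = - \frac{1}{5}$)
$v{\left(S \right)} = 2 S$
$v{\left(k{\left(1,6 \right)} \right)} H 5 = 2 \left(- \frac{1}{5}\right) \left(-32\right) 5 = \left(- \frac{2}{5}\right) \left(-32\right) 5 = \frac{64}{5} \cdot 5 = 64$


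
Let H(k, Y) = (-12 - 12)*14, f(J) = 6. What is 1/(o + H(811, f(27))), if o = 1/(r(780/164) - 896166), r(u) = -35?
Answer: -896201/301123537 ≈ -0.0029762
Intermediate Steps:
H(k, Y) = -336 (H(k, Y) = -24*14 = -336)
o = -1/896201 (o = 1/(-35 - 896166) = 1/(-896201) = -1/896201 ≈ -1.1158e-6)
1/(o + H(811, f(27))) = 1/(-1/896201 - 336) = 1/(-301123537/896201) = -896201/301123537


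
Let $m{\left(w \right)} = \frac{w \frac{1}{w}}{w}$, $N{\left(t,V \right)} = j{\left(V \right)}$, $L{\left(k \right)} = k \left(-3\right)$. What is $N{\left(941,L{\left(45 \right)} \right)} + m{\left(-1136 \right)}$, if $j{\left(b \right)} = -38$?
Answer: $- \frac{43169}{1136} \approx -38.001$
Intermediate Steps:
$L{\left(k \right)} = - 3 k$
$N{\left(t,V \right)} = -38$
$m{\left(w \right)} = \frac{1}{w}$ ($m{\left(w \right)} = 1 \frac{1}{w} = \frac{1}{w}$)
$N{\left(941,L{\left(45 \right)} \right)} + m{\left(-1136 \right)} = -38 + \frac{1}{-1136} = -38 - \frac{1}{1136} = - \frac{43169}{1136}$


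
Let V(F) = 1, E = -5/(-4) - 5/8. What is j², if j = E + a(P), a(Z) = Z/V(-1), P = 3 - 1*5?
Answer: 121/64 ≈ 1.8906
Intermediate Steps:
E = 5/8 (E = -5*(-¼) - 5*⅛ = 5/4 - 5/8 = 5/8 ≈ 0.62500)
P = -2 (P = 3 - 5 = -2)
a(Z) = Z (a(Z) = Z/1 = Z*1 = Z)
j = -11/8 (j = 5/8 - 2 = -11/8 ≈ -1.3750)
j² = (-11/8)² = 121/64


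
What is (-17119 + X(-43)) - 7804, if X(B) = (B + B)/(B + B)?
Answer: -24922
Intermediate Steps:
X(B) = 1 (X(B) = (2*B)/((2*B)) = (2*B)*(1/(2*B)) = 1)
(-17119 + X(-43)) - 7804 = (-17119 + 1) - 7804 = -17118 - 7804 = -24922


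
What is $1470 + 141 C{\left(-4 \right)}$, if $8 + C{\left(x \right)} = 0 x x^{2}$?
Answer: $342$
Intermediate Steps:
$C{\left(x \right)} = -8$ ($C{\left(x \right)} = -8 + 0 x x^{2} = -8 + 0 x^{2} = -8 + 0 = -8$)
$1470 + 141 C{\left(-4 \right)} = 1470 + 141 \left(-8\right) = 1470 - 1128 = 342$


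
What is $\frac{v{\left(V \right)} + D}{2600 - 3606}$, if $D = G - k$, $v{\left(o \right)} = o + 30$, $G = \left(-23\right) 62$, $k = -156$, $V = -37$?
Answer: $\frac{1277}{1006} \approx 1.2694$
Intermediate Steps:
$G = -1426$
$v{\left(o \right)} = 30 + o$
$D = -1270$ ($D = -1426 - -156 = -1426 + 156 = -1270$)
$\frac{v{\left(V \right)} + D}{2600 - 3606} = \frac{\left(30 - 37\right) - 1270}{2600 - 3606} = \frac{-7 - 1270}{-1006} = \left(-1277\right) \left(- \frac{1}{1006}\right) = \frac{1277}{1006}$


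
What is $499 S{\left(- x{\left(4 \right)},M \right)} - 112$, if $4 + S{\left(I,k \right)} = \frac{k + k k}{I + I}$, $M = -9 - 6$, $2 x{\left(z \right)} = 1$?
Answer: $-106898$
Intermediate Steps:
$x{\left(z \right)} = \frac{1}{2}$ ($x{\left(z \right)} = \frac{1}{2} \cdot 1 = \frac{1}{2}$)
$M = -15$ ($M = -9 - 6 = -15$)
$S{\left(I,k \right)} = -4 + \frac{k + k^{2}}{2 I}$ ($S{\left(I,k \right)} = -4 + \frac{k + k k}{I + I} = -4 + \frac{k + k^{2}}{2 I}$)
$499 S{\left(- x{\left(4 \right)},M \right)} - 112 = 499 \frac{-15 + \left(-15\right)^{2} - 8 \left(\left(-1\right) \frac{1}{2}\right)}{2 \left(\left(-1\right) \frac{1}{2}\right)} - 112 = 499 \frac{-15 + 225 - -4}{2 \left(- \frac{1}{2}\right)} - 112 = 499 \cdot \frac{1}{2} \left(-2\right) \left(-15 + 225 + 4\right) - 112 = 499 \cdot \frac{1}{2} \left(-2\right) 214 - 112 = 499 \left(-214\right) - 112 = -106786 - 112 = -106898$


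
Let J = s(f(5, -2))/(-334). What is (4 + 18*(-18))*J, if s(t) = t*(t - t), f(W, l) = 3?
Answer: 0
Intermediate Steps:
s(t) = 0 (s(t) = t*0 = 0)
J = 0 (J = 0/(-334) = 0*(-1/334) = 0)
(4 + 18*(-18))*J = (4 + 18*(-18))*0 = (4 - 324)*0 = -320*0 = 0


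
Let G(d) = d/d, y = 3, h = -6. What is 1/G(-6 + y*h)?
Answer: 1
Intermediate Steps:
G(d) = 1
1/G(-6 + y*h) = 1/1 = 1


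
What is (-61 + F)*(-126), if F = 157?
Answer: -12096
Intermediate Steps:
(-61 + F)*(-126) = (-61 + 157)*(-126) = 96*(-126) = -12096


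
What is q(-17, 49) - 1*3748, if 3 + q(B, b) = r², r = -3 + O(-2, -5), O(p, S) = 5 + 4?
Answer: -3715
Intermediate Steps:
O(p, S) = 9
r = 6 (r = -3 + 9 = 6)
q(B, b) = 33 (q(B, b) = -3 + 6² = -3 + 36 = 33)
q(-17, 49) - 1*3748 = 33 - 1*3748 = 33 - 3748 = -3715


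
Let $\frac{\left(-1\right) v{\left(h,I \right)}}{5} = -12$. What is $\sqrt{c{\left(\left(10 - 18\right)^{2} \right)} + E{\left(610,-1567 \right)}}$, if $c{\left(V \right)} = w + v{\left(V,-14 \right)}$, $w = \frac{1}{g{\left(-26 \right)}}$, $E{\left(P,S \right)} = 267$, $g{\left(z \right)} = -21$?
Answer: $\frac{\sqrt{144186}}{21} \approx 18.082$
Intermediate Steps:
$v{\left(h,I \right)} = 60$ ($v{\left(h,I \right)} = \left(-5\right) \left(-12\right) = 60$)
$w = - \frac{1}{21}$ ($w = \frac{1}{-21} = - \frac{1}{21} \approx -0.047619$)
$c{\left(V \right)} = \frac{1259}{21}$ ($c{\left(V \right)} = - \frac{1}{21} + 60 = \frac{1259}{21}$)
$\sqrt{c{\left(\left(10 - 18\right)^{2} \right)} + E{\left(610,-1567 \right)}} = \sqrt{\frac{1259}{21} + 267} = \sqrt{\frac{6866}{21}} = \frac{\sqrt{144186}}{21}$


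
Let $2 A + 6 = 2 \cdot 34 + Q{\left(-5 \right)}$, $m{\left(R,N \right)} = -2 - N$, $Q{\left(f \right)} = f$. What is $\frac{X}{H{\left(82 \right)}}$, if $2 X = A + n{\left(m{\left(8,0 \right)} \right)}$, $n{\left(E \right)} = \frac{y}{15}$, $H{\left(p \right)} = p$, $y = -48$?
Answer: $\frac{253}{1640} \approx 0.15427$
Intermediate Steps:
$n{\left(E \right)} = - \frac{16}{5}$ ($n{\left(E \right)} = - \frac{48}{15} = \left(-48\right) \frac{1}{15} = - \frac{16}{5}$)
$A = \frac{57}{2}$ ($A = -3 + \frac{2 \cdot 34 - 5}{2} = -3 + \frac{68 - 5}{2} = -3 + \frac{1}{2} \cdot 63 = -3 + \frac{63}{2} = \frac{57}{2} \approx 28.5$)
$X = \frac{253}{20}$ ($X = \frac{\frac{57}{2} - \frac{16}{5}}{2} = \frac{1}{2} \cdot \frac{253}{10} = \frac{253}{20} \approx 12.65$)
$\frac{X}{H{\left(82 \right)}} = \frac{253}{20 \cdot 82} = \frac{253}{20} \cdot \frac{1}{82} = \frac{253}{1640}$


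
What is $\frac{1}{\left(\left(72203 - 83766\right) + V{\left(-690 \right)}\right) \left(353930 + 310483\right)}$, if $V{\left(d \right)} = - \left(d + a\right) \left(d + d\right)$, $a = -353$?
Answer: $- \frac{1}{963998814939} \approx -1.0373 \cdot 10^{-12}$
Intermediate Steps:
$V{\left(d \right)} = - 2 d \left(-353 + d\right)$ ($V{\left(d \right)} = - \left(d - 353\right) \left(d + d\right) = - \left(-353 + d\right) 2 d = - 2 d \left(-353 + d\right)$)
$\frac{1}{\left(\left(72203 - 83766\right) + V{\left(-690 \right)}\right) \left(353930 + 310483\right)} = \frac{1}{\left(\left(72203 - 83766\right) + 2 \left(-690\right) \left(353 - -690\right)\right) \left(353930 + 310483\right)} = \frac{1}{\left(-11563 + 2 \left(-690\right) \left(353 + 690\right)\right) 664413} = \frac{1}{\left(-11563 + 2 \left(-690\right) 1043\right) 664413} = \frac{1}{\left(-11563 - 1439340\right) 664413} = \frac{1}{\left(-1450903\right) 664413} = \frac{1}{-963998814939} = - \frac{1}{963998814939}$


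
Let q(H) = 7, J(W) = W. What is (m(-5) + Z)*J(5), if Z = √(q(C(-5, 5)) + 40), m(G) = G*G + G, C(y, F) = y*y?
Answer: 100 + 5*√47 ≈ 134.28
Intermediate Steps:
C(y, F) = y²
m(G) = G + G² (m(G) = G² + G = G + G²)
Z = √47 (Z = √(7 + 40) = √47 ≈ 6.8557)
(m(-5) + Z)*J(5) = (-5*(1 - 5) + √47)*5 = (-5*(-4) + √47)*5 = (20 + √47)*5 = 100 + 5*√47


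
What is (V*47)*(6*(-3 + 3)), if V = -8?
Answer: 0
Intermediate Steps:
(V*47)*(6*(-3 + 3)) = (-8*47)*(6*(-3 + 3)) = -2256*0 = -376*0 = 0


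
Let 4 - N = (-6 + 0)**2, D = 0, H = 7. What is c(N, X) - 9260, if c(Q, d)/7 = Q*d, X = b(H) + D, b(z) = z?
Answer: -10828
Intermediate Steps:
N = -32 (N = 4 - (-6 + 0)**2 = 4 - 1*(-6)**2 = 4 - 1*36 = 4 - 36 = -32)
X = 7 (X = 7 + 0 = 7)
c(Q, d) = 7*Q*d (c(Q, d) = 7*(Q*d) = 7*Q*d)
c(N, X) - 9260 = 7*(-32)*7 - 9260 = -1568 - 9260 = -10828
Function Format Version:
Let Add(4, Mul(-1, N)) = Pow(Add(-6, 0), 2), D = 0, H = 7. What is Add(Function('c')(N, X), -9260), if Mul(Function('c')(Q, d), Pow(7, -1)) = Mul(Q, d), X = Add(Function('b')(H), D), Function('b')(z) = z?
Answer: -10828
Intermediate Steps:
N = -32 (N = Add(4, Mul(-1, Pow(Add(-6, 0), 2))) = Add(4, Mul(-1, Pow(-6, 2))) = Add(4, Mul(-1, 36)) = Add(4, -36) = -32)
X = 7 (X = Add(7, 0) = 7)
Function('c')(Q, d) = Mul(7, Q, d) (Function('c')(Q, d) = Mul(7, Mul(Q, d)) = Mul(7, Q, d))
Add(Function('c')(N, X), -9260) = Add(Mul(7, -32, 7), -9260) = Add(-1568, -9260) = -10828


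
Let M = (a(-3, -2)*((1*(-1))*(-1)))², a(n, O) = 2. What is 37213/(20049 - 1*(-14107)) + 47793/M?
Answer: 102035410/8539 ≈ 11949.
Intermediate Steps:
M = 4 (M = (2*((1*(-1))*(-1)))² = (2*(-1*(-1)))² = (2*1)² = 2² = 4)
37213/(20049 - 1*(-14107)) + 47793/M = 37213/(20049 - 1*(-14107)) + 47793/4 = 37213/(20049 + 14107) + 47793*(¼) = 37213/34156 + 47793/4 = 102035410/8539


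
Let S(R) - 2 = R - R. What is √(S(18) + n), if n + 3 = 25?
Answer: 2*√6 ≈ 4.8990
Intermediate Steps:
S(R) = 2 (S(R) = 2 + (R - R) = 2 + 0 = 2)
n = 22 (n = -3 + 25 = 22)
√(S(18) + n) = √(2 + 22) = √24 = 2*√6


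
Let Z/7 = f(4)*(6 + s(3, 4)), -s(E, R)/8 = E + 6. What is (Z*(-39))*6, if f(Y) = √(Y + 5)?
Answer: 324324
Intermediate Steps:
s(E, R) = -48 - 8*E (s(E, R) = -8*(E + 6) = -8*(6 + E) = -48 - 8*E)
f(Y) = √(5 + Y)
Z = -1386 (Z = 7*(√(5 + 4)*(6 + (-48 - 8*3))) = 7*(√9*(6 + (-48 - 24))) = 7*(3*(6 - 72)) = 7*(3*(-66)) = 7*(-198) = -1386)
(Z*(-39))*6 = -1386*(-39)*6 = 54054*6 = 324324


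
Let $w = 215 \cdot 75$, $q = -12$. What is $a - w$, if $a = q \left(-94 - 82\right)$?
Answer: $-14013$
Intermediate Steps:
$a = 2112$ ($a = - 12 \left(-94 - 82\right) = \left(-12\right) \left(-176\right) = 2112$)
$w = 16125$
$a - w = 2112 - 16125 = -14013$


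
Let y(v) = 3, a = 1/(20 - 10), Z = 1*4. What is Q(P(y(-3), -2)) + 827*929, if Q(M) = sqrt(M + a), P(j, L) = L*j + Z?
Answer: 768283 + I*sqrt(190)/10 ≈ 7.6828e+5 + 1.3784*I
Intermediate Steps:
Z = 4
a = 1/10 ≈ 0.10000
P(j, L) = 4 + L*j (P(j, L) = L*j + 4 = 4 + L*j)
Q(M) = sqrt(1/10 + M) (Q(M) = sqrt(M + 1/10) = sqrt(1/10 + M))
Q(P(y(-3), -2)) + 827*929 = sqrt(10 + 100*(4 - 2*3))/10 + 827*929 = sqrt(10 + 100*(4 - 6))/10 + 768283 = sqrt(10 + 100*(-2))/10 + 768283 = sqrt(10 - 200)/10 + 768283 = sqrt(-190)/10 + 768283 = (I*sqrt(190))/10 + 768283 = I*sqrt(190)/10 + 768283 = 768283 + I*sqrt(190)/10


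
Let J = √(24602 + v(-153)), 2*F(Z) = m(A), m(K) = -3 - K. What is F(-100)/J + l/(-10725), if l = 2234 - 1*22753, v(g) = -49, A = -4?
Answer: 20519/10725 + √24553/49106 ≈ 1.9164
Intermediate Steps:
F(Z) = ½ (F(Z) = (-3 - 1*(-4))/2 = (-3 + 4)/2 = (½)*1 = ½)
l = -20519 (l = 2234 - 22753 = -20519)
J = √24553 (J = √(24602 - 49) = √24553 ≈ 156.69)
F(-100)/J + l/(-10725) = 1/(2*(√24553)) - 20519/(-10725) = (√24553/24553)/2 - 20519*(-1/10725) = √24553/49106 + 20519/10725 = 20519/10725 + √24553/49106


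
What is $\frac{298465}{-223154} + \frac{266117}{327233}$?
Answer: $- \frac{38282524327}{73023352882} \approx -0.52425$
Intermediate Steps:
$\frac{298465}{-223154} + \frac{266117}{327233} = 298465 \left(- \frac{1}{223154}\right) + 266117 \cdot \frac{1}{327233} = - \frac{298465}{223154} + \frac{266117}{327233} = - \frac{38282524327}{73023352882}$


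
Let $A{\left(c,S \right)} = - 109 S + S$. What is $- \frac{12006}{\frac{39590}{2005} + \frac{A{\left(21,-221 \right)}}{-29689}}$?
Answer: $- \frac{71467449867}{112753217} \approx -633.84$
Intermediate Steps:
$A{\left(c,S \right)} = - 108 S$
$- \frac{12006}{\frac{39590}{2005} + \frac{A{\left(21,-221 \right)}}{-29689}} = - \frac{12006}{\frac{39590}{2005} + \frac{\left(-108\right) \left(-221\right)}{-29689}} = - \frac{12006}{39590 \cdot \frac{1}{2005} + 23868 \left(- \frac{1}{29689}\right)} = - \frac{12006}{\frac{7918}{401} - \frac{23868}{29689}} = - \frac{12006}{\frac{225506434}{11905289}} = \left(-12006\right) \frac{11905289}{225506434} = - \frac{71467449867}{112753217}$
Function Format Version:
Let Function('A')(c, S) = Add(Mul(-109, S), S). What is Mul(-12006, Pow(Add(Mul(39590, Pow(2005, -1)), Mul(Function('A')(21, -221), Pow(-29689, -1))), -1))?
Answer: Rational(-71467449867, 112753217) ≈ -633.84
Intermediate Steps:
Function('A')(c, S) = Mul(-108, S)
Mul(-12006, Pow(Add(Mul(39590, Pow(2005, -1)), Mul(Function('A')(21, -221), Pow(-29689, -1))), -1)) = Mul(-12006, Pow(Add(Mul(39590, Pow(2005, -1)), Mul(Mul(-108, -221), Pow(-29689, -1))), -1)) = Mul(-12006, Pow(Add(Mul(39590, Rational(1, 2005)), Mul(23868, Rational(-1, 29689))), -1)) = Mul(-12006, Pow(Add(Rational(7918, 401), Rational(-23868, 29689)), -1)) = Mul(-12006, Pow(Rational(225506434, 11905289), -1)) = Mul(-12006, Rational(11905289, 225506434)) = Rational(-71467449867, 112753217)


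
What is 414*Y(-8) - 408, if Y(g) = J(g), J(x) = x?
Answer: -3720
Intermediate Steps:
Y(g) = g
414*Y(-8) - 408 = 414*(-8) - 408 = -3312 - 408 = -3720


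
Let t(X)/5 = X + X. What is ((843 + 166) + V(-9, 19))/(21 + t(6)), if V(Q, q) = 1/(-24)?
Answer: 24215/1944 ≈ 12.456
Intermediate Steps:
V(Q, q) = -1/24
t(X) = 10*X (t(X) = 5*(X + X) = 5*(2*X) = 10*X)
((843 + 166) + V(-9, 19))/(21 + t(6)) = ((843 + 166) - 1/24)/(21 + 10*6) = (1009 - 1/24)/(21 + 60) = (24215/24)/81 = (24215/24)*(1/81) = 24215/1944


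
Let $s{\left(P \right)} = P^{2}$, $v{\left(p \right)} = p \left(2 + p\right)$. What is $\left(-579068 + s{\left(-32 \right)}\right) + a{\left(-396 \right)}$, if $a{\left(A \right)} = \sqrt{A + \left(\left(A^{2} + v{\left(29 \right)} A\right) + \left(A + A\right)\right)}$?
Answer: $-578044 + 66 i \sqrt{46} \approx -5.7804 \cdot 10^{5} + 447.63 i$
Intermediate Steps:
$a{\left(A \right)} = \sqrt{A^{2} + 902 A}$ ($a{\left(A \right)} = \sqrt{A + \left(\left(A^{2} + 29 \left(2 + 29\right) A\right) + \left(A + A\right)\right)} = \sqrt{A + \left(\left(A^{2} + 29 \cdot 31 A\right) + 2 A\right)} = \sqrt{A + \left(\left(A^{2} + 899 A\right) + 2 A\right)} = \sqrt{A + \left(A^{2} + 901 A\right)} = \sqrt{A^{2} + 902 A}$)
$\left(-579068 + s{\left(-32 \right)}\right) + a{\left(-396 \right)} = \left(-579068 + \left(-32\right)^{2}\right) + \sqrt{- 396 \left(902 - 396\right)} = \left(-579068 + 1024\right) + \sqrt{\left(-396\right) 506} = -578044 + \sqrt{-200376} = -578044 + 66 i \sqrt{46}$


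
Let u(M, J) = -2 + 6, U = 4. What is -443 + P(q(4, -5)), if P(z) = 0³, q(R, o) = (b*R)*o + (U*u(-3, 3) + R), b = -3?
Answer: -443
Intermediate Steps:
u(M, J) = 4
q(R, o) = 16 + R - 3*R*o (q(R, o) = (-3*R)*o + (4*4 + R) = -3*R*o + (16 + R) = 16 + R - 3*R*o)
P(z) = 0
-443 + P(q(4, -5)) = -443 + 0 = -443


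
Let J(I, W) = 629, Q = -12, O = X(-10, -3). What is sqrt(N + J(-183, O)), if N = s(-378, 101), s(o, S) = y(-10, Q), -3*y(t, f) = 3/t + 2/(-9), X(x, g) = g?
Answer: sqrt(5096310)/90 ≈ 25.083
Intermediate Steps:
O = -3
y(t, f) = 2/27 - 1/t (y(t, f) = -(3/t + 2/(-9))/3 = -(3/t + 2*(-1/9))/3 = -(3/t - 2/9)/3 = -(-2/9 + 3/t)/3 = 2/27 - 1/t)
s(o, S) = 47/270 (s(o, S) = 2/27 - 1/(-10) = 2/27 - 1*(-1/10) = 2/27 + 1/10 = 47/270)
N = 47/270 ≈ 0.17407
sqrt(N + J(-183, O)) = sqrt(47/270 + 629) = sqrt(169877/270) = sqrt(5096310)/90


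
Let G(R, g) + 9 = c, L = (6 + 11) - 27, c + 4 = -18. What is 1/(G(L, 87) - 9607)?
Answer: -1/9638 ≈ -0.00010376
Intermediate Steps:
c = -22 (c = -4 - 18 = -22)
L = -10 (L = 17 - 27 = -10)
G(R, g) = -31 (G(R, g) = -9 - 22 = -31)
1/(G(L, 87) - 9607) = 1/(-31 - 9607) = 1/(-9638) = -1/9638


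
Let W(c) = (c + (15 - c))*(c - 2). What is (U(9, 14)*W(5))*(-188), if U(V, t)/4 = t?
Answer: -473760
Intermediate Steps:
U(V, t) = 4*t
W(c) = -30 + 15*c (W(c) = 15*(-2 + c) = -30 + 15*c)
(U(9, 14)*W(5))*(-188) = ((4*14)*(-30 + 15*5))*(-188) = (56*(-30 + 75))*(-188) = (56*45)*(-188) = 2520*(-188) = -473760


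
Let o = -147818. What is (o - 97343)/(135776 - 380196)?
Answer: 245161/244420 ≈ 1.0030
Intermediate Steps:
(o - 97343)/(135776 - 380196) = (-147818 - 97343)/(135776 - 380196) = -245161/(-244420) = -245161*(-1/244420) = 245161/244420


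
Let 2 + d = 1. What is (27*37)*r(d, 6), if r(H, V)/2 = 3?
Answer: 5994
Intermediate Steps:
d = -1 (d = -2 + 1 = -1)
r(H, V) = 6 (r(H, V) = 2*3 = 6)
(27*37)*r(d, 6) = (27*37)*6 = 999*6 = 5994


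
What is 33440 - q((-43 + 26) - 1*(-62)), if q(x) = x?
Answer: 33395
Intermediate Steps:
33440 - q((-43 + 26) - 1*(-62)) = 33440 - ((-43 + 26) - 1*(-62)) = 33440 - (-17 + 62) = 33440 - 1*45 = 33440 - 45 = 33395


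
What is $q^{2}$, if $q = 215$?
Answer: $46225$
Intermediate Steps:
$q^{2} = 215^{2} = 46225$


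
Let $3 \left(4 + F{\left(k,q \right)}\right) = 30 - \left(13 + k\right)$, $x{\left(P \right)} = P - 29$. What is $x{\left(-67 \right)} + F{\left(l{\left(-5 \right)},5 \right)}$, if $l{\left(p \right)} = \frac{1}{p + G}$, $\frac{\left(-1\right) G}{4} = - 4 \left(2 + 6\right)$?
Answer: $- \frac{34810}{369} \approx -94.336$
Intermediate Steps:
$x{\left(P \right)} = -29 + P$ ($x{\left(P \right)} = P - 29 = -29 + P$)
$G = 128$ ($G = - 4 \left(- 4 \left(2 + 6\right)\right) = - 4 \left(\left(-4\right) 8\right) = \left(-4\right) \left(-32\right) = 128$)
$l{\left(p \right)} = \frac{1}{128 + p}$ ($l{\left(p \right)} = \frac{1}{p + 128} = \frac{1}{128 + p}$)
$F{\left(k,q \right)} = \frac{5}{3} - \frac{k}{3}$ ($F{\left(k,q \right)} = -4 + \frac{30 - \left(13 + k\right)}{3} = -4 + \frac{17 - k}{3} = -4 - \left(- \frac{17}{3} + \frac{k}{3}\right) = \frac{5}{3} - \frac{k}{3}$)
$x{\left(-67 \right)} + F{\left(l{\left(-5 \right)},5 \right)} = \left(-29 - 67\right) + \left(\frac{5}{3} - \frac{1}{3 \left(128 - 5\right)}\right) = -96 + \left(\frac{5}{3} - \frac{1}{3 \cdot 123}\right) = -96 + \left(\frac{5}{3} - \frac{1}{369}\right) = -96 + \frac{614}{369} = - \frac{34810}{369}$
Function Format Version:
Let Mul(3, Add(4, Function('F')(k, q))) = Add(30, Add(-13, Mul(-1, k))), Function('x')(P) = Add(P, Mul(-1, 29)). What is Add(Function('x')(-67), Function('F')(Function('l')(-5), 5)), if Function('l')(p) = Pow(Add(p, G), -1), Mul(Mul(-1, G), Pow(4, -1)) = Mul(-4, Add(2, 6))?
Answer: Rational(-34810, 369) ≈ -94.336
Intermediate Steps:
Function('x')(P) = Add(-29, P) (Function('x')(P) = Add(P, -29) = Add(-29, P))
G = 128 (G = Mul(-4, Mul(-4, Add(2, 6))) = Mul(-4, Mul(-4, 8)) = Mul(-4, -32) = 128)
Function('l')(p) = Pow(Add(128, p), -1) (Function('l')(p) = Pow(Add(p, 128), -1) = Pow(Add(128, p), -1))
Function('F')(k, q) = Add(Rational(5, 3), Mul(Rational(-1, 3), k)) (Function('F')(k, q) = Add(-4, Mul(Rational(1, 3), Add(30, Add(-13, Mul(-1, k))))) = Add(-4, Mul(Rational(1, 3), Add(17, Mul(-1, k)))) = Add(-4, Add(Rational(17, 3), Mul(Rational(-1, 3), k))) = Add(Rational(5, 3), Mul(Rational(-1, 3), k)))
Add(Function('x')(-67), Function('F')(Function('l')(-5), 5)) = Add(Add(-29, -67), Add(Rational(5, 3), Mul(Rational(-1, 3), Pow(Add(128, -5), -1)))) = Add(-96, Add(Rational(5, 3), Mul(Rational(-1, 3), Pow(123, -1)))) = Add(-96, Add(Rational(5, 3), Mul(Rational(-1, 3), Rational(1, 123)))) = Add(-96, Add(Rational(5, 3), Rational(-1, 369))) = Add(-96, Rational(614, 369)) = Rational(-34810, 369)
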